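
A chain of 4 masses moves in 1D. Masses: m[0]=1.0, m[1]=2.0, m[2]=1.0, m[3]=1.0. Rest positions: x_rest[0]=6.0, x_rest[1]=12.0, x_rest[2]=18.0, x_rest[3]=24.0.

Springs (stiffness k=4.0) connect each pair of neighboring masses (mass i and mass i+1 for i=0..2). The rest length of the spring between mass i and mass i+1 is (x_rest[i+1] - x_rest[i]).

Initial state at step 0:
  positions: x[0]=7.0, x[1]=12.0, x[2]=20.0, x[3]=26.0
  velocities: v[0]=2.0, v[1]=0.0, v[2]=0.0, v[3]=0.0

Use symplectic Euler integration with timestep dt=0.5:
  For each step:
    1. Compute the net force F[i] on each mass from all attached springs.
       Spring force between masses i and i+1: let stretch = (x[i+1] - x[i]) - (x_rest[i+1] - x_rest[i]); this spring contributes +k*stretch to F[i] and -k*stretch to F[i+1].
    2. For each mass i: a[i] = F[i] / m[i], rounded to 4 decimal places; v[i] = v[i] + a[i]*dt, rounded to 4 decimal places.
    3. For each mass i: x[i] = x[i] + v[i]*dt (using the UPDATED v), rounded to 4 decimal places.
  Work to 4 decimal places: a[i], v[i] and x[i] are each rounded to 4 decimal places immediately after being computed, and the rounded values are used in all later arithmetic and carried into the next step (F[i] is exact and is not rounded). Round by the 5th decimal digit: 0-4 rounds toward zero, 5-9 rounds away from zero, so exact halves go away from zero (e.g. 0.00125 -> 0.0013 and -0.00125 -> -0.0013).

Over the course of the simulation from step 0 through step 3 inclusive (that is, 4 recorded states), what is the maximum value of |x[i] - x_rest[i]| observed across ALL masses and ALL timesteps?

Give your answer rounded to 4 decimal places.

Answer: 2.5000

Derivation:
Step 0: x=[7.0000 12.0000 20.0000 26.0000] v=[2.0000 0.0000 0.0000 0.0000]
Step 1: x=[7.0000 13.5000 18.0000 26.0000] v=[0.0000 3.0000 -4.0000 0.0000]
Step 2: x=[7.5000 14.0000 19.5000 24.0000] v=[1.0000 1.0000 3.0000 -4.0000]
Step 3: x=[8.5000 14.0000 20.0000 23.5000] v=[2.0000 0.0000 1.0000 -1.0000]
Max displacement = 2.5000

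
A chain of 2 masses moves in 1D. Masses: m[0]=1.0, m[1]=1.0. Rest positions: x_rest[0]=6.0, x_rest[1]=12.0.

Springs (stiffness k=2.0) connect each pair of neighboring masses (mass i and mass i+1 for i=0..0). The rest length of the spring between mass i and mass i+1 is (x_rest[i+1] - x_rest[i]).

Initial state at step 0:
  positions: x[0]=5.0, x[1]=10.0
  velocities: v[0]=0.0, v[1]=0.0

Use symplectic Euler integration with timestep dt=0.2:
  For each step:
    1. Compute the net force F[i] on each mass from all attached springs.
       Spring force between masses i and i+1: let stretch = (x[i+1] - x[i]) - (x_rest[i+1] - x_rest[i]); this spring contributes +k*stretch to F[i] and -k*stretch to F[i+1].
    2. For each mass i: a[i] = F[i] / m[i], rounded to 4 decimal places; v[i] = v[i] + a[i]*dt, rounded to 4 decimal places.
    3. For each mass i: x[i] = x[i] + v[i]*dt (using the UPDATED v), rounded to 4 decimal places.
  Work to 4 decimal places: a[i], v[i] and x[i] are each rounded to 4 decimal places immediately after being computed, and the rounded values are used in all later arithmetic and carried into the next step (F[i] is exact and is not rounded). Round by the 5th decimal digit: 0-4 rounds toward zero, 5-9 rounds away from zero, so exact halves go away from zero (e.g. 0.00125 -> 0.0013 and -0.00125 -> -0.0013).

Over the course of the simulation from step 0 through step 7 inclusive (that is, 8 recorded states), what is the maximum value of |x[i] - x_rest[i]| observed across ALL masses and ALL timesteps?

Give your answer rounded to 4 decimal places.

Answer: 2.0065

Derivation:
Step 0: x=[5.0000 10.0000] v=[0.0000 0.0000]
Step 1: x=[4.9200 10.0800] v=[-0.4000 0.4000]
Step 2: x=[4.7728 10.2272] v=[-0.7360 0.7360]
Step 3: x=[4.5820 10.4180] v=[-0.9542 0.9542]
Step 4: x=[4.3780 10.6220] v=[-1.0198 1.0198]
Step 5: x=[4.1936 10.8064] v=[-0.9222 0.9222]
Step 6: x=[4.0582 10.9418] v=[-0.6771 0.6771]
Step 7: x=[3.9935 11.0065] v=[-0.3237 0.3237]
Max displacement = 2.0065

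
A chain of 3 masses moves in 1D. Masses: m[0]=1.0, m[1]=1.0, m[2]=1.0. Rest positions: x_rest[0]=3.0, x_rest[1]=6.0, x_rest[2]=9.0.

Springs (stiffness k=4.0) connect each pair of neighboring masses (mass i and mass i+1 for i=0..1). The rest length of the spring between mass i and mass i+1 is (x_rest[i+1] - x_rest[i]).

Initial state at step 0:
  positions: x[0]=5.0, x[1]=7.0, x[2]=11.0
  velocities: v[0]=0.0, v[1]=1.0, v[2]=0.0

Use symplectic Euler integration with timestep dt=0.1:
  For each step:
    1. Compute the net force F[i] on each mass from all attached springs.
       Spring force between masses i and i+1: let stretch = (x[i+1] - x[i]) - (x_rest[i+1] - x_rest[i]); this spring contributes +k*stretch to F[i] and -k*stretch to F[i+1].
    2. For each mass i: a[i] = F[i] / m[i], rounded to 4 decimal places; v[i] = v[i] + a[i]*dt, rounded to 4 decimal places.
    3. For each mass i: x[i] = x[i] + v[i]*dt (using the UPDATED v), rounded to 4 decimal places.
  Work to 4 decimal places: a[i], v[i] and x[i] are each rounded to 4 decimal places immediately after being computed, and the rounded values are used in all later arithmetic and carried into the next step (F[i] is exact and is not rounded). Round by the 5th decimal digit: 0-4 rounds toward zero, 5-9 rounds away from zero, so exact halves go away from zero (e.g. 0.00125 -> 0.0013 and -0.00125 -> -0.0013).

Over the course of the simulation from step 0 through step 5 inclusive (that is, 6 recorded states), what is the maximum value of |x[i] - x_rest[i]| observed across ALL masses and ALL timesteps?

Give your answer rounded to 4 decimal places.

Step 0: x=[5.0000 7.0000 11.0000] v=[0.0000 1.0000 0.0000]
Step 1: x=[4.9600 7.1800 10.9600] v=[-0.4000 1.8000 -0.4000]
Step 2: x=[4.8888 7.4224 10.8888] v=[-0.7120 2.4240 -0.7120]
Step 3: x=[4.7989 7.7021 10.7989] v=[-0.8986 2.7971 -0.8986]
Step 4: x=[4.7052 7.9896 10.7052] v=[-0.9373 2.8745 -0.9373]
Step 5: x=[4.6229 8.2543 10.6229] v=[-0.8235 2.6470 -0.8235]
Max displacement = 2.2543

Answer: 2.2543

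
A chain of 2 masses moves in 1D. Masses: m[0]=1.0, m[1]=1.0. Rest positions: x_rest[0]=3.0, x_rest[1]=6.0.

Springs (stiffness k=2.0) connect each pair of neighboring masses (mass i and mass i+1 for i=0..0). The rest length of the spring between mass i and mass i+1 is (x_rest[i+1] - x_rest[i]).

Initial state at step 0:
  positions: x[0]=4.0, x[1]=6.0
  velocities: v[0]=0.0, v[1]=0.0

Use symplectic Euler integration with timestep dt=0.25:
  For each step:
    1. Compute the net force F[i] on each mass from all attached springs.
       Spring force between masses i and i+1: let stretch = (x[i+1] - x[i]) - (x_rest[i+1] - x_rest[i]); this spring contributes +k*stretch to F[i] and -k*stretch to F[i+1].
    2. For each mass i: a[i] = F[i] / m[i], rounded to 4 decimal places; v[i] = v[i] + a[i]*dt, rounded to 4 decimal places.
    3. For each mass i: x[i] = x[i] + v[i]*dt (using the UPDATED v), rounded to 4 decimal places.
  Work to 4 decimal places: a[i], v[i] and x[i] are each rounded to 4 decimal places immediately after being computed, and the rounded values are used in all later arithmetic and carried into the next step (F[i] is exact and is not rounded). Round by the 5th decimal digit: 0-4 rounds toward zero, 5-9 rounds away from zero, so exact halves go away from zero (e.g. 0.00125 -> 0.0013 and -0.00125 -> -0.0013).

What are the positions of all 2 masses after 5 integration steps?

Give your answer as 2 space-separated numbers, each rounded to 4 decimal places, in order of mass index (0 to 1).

Step 0: x=[4.0000 6.0000] v=[0.0000 0.0000]
Step 1: x=[3.8750 6.1250] v=[-0.5000 0.5000]
Step 2: x=[3.6563 6.3438] v=[-0.8750 0.8750]
Step 3: x=[3.3985 6.6016] v=[-1.0313 1.0313]
Step 4: x=[3.1661 6.8341] v=[-0.9298 0.9298]
Step 5: x=[3.0172 6.9831] v=[-0.5958 0.5958]

Answer: 3.0172 6.9831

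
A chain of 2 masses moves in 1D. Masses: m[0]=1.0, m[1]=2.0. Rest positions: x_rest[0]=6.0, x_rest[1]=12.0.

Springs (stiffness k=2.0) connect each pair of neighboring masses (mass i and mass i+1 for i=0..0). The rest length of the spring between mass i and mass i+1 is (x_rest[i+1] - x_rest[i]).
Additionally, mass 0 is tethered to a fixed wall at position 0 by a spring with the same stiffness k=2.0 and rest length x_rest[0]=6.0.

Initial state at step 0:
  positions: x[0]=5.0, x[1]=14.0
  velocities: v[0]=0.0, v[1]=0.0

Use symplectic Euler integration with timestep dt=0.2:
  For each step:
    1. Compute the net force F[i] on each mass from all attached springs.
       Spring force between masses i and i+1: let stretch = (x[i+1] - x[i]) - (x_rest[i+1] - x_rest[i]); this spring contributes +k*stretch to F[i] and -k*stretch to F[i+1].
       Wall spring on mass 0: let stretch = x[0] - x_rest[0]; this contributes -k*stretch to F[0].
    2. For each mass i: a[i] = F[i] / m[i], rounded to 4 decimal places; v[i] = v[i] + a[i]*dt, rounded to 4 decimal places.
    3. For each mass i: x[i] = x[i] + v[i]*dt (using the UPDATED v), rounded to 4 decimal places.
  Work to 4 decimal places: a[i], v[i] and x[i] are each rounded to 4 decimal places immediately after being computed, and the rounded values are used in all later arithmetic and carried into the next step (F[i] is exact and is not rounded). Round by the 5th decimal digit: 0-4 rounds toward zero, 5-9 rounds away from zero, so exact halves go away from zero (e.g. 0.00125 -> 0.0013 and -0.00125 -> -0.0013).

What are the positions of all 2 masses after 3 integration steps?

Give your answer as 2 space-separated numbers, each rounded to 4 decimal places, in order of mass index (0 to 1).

Step 0: x=[5.0000 14.0000] v=[0.0000 0.0000]
Step 1: x=[5.3200 13.8800] v=[1.6000 -0.6000]
Step 2: x=[5.8992 13.6576] v=[2.8960 -1.1120]
Step 3: x=[6.6271 13.3649] v=[3.6397 -1.4637]

Answer: 6.6271 13.3649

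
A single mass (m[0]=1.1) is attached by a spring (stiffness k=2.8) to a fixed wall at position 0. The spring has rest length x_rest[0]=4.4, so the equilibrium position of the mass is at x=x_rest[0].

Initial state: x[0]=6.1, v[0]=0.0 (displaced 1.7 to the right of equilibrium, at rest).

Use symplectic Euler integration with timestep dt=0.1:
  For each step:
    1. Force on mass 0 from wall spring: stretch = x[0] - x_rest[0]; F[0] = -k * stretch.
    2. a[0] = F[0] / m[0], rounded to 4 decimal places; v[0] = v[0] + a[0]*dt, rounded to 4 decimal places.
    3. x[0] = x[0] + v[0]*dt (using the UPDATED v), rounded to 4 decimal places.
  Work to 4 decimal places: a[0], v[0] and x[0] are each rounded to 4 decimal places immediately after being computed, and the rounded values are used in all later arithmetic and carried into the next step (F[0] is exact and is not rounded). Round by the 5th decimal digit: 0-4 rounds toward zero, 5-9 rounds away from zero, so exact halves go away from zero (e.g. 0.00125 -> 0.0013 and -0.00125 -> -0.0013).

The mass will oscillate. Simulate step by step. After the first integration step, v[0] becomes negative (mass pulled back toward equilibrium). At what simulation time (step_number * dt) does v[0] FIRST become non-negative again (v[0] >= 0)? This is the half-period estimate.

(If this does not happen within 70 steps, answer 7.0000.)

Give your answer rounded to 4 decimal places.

Answer: 2.0000

Derivation:
Step 0: x=[6.1000] v=[0.0000]
Step 1: x=[6.0567] v=[-0.4327]
Step 2: x=[5.9713] v=[-0.8544]
Step 3: x=[5.8459] v=[-1.2544]
Step 4: x=[5.6837] v=[-1.6225]
Step 5: x=[5.4888] v=[-1.9493]
Step 6: x=[5.2662] v=[-2.2265]
Step 7: x=[5.0215] v=[-2.4470]
Step 8: x=[4.7610] v=[-2.6052]
Step 9: x=[4.4913] v=[-2.6971]
Step 10: x=[4.2193] v=[-2.7203]
Step 11: x=[3.9519] v=[-2.6743]
Step 12: x=[3.6959] v=[-2.5602]
Step 13: x=[3.4578] v=[-2.3810]
Step 14: x=[3.2437] v=[-2.1412]
Step 15: x=[3.0590] v=[-1.8469]
Step 16: x=[2.9084] v=[-1.5056]
Step 17: x=[2.7958] v=[-1.1259]
Step 18: x=[2.7240] v=[-0.7176]
Step 19: x=[2.6949] v=[-0.2910]
Step 20: x=[2.7092] v=[0.1430]
First v>=0 after going negative at step 20, time=2.0000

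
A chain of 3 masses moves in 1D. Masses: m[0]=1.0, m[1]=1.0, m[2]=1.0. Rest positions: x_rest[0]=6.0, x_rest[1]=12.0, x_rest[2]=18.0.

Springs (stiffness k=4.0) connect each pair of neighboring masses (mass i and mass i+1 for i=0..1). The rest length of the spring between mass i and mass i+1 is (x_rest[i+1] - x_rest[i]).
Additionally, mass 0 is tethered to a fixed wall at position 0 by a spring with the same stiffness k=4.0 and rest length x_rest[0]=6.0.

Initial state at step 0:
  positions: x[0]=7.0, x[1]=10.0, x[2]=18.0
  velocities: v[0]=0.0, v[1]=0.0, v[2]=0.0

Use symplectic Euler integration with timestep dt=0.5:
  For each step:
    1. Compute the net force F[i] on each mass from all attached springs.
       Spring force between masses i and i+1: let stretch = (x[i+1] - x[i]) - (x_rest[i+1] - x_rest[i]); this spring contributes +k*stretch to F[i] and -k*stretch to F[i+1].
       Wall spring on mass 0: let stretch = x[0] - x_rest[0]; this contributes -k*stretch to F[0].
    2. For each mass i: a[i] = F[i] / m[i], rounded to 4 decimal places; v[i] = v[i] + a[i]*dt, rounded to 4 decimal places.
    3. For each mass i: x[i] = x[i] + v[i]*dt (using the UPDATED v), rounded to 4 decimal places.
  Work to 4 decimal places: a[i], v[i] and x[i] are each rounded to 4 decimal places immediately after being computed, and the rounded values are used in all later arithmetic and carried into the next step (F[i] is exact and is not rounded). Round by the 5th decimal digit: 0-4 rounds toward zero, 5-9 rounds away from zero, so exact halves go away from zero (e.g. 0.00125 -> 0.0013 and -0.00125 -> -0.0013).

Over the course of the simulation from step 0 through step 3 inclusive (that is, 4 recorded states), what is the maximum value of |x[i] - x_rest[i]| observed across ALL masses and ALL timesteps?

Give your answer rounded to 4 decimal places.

Step 0: x=[7.0000 10.0000 18.0000] v=[0.0000 0.0000 0.0000]
Step 1: x=[3.0000 15.0000 16.0000] v=[-8.0000 10.0000 -4.0000]
Step 2: x=[8.0000 9.0000 19.0000] v=[10.0000 -12.0000 6.0000]
Step 3: x=[6.0000 12.0000 18.0000] v=[-4.0000 6.0000 -2.0000]
Max displacement = 3.0000

Answer: 3.0000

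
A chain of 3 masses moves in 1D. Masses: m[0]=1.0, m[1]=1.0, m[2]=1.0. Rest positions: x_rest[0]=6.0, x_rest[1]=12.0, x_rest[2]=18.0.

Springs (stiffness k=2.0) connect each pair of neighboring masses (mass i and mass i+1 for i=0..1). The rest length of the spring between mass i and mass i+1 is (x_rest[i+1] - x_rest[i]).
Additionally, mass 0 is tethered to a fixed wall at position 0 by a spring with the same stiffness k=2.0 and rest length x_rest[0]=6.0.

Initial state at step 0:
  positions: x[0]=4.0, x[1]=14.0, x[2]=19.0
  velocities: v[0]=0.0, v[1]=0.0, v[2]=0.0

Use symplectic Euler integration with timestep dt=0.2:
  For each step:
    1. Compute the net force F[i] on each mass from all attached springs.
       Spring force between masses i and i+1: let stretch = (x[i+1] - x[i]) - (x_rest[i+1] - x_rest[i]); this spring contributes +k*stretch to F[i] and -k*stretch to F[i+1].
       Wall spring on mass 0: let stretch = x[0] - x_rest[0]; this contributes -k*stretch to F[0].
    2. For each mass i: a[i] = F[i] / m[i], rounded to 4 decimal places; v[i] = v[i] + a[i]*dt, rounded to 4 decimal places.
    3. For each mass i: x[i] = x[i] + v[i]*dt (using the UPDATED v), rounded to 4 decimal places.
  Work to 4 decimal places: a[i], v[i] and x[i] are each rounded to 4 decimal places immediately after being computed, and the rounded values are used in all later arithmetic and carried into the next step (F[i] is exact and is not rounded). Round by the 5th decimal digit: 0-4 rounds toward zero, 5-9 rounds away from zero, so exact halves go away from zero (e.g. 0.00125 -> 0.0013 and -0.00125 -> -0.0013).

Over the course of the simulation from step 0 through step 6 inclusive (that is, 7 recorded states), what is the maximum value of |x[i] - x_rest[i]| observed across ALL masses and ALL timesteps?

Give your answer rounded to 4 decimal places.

Answer: 2.3822

Derivation:
Step 0: x=[4.0000 14.0000 19.0000] v=[0.0000 0.0000 0.0000]
Step 1: x=[4.4800 13.6000 19.0800] v=[2.4000 -2.0000 0.4000]
Step 2: x=[5.3312 12.9088 19.2016] v=[4.2560 -3.4560 0.6080]
Step 3: x=[6.3621 12.1148 19.2998] v=[5.1546 -3.9699 0.4909]
Step 4: x=[7.3443 11.4354 19.3032] v=[4.9108 -3.3970 0.0169]
Step 5: x=[8.0662 11.0581 19.1572] v=[3.6095 -1.8863 -0.7302]
Step 6: x=[8.3822 11.0894 18.8432] v=[1.5798 0.1566 -1.5698]
Max displacement = 2.3822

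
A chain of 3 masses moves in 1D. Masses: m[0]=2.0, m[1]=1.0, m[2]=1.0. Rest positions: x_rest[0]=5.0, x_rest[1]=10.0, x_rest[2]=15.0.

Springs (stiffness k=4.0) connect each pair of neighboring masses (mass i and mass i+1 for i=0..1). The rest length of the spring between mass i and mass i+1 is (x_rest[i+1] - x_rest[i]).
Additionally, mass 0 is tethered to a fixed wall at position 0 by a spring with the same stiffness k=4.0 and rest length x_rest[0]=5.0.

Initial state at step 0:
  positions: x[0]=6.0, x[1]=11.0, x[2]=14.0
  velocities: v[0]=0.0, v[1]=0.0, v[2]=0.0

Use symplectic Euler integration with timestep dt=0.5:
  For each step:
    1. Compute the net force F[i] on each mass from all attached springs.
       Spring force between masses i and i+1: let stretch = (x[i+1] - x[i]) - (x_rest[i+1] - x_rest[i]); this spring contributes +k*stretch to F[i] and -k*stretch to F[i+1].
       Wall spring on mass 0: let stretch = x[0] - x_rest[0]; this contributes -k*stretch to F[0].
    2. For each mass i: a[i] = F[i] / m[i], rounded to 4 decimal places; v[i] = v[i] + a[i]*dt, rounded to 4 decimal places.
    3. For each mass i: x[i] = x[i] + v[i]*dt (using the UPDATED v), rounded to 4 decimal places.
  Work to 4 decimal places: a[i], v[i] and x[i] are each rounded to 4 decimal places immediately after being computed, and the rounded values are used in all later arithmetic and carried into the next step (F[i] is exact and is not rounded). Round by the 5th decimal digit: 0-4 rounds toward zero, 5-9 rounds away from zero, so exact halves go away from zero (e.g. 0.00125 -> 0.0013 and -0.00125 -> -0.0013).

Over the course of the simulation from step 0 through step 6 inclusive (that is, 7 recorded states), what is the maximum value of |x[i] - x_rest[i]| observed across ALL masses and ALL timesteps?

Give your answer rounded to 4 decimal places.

Answer: 2.0000

Derivation:
Step 0: x=[6.0000 11.0000 14.0000] v=[0.0000 0.0000 0.0000]
Step 1: x=[5.5000 9.0000 16.0000] v=[-1.0000 -4.0000 4.0000]
Step 2: x=[4.0000 10.5000 16.0000] v=[-3.0000 3.0000 0.0000]
Step 3: x=[3.7500 11.0000 15.5000] v=[-0.5000 1.0000 -1.0000]
Step 4: x=[5.2500 8.7500 15.5000] v=[3.0000 -4.5000 0.0000]
Step 5: x=[5.8750 9.7500 13.7500] v=[1.2500 2.0000 -3.5000]
Step 6: x=[5.5000 10.8750 13.0000] v=[-0.7500 2.2500 -1.5000]
Max displacement = 2.0000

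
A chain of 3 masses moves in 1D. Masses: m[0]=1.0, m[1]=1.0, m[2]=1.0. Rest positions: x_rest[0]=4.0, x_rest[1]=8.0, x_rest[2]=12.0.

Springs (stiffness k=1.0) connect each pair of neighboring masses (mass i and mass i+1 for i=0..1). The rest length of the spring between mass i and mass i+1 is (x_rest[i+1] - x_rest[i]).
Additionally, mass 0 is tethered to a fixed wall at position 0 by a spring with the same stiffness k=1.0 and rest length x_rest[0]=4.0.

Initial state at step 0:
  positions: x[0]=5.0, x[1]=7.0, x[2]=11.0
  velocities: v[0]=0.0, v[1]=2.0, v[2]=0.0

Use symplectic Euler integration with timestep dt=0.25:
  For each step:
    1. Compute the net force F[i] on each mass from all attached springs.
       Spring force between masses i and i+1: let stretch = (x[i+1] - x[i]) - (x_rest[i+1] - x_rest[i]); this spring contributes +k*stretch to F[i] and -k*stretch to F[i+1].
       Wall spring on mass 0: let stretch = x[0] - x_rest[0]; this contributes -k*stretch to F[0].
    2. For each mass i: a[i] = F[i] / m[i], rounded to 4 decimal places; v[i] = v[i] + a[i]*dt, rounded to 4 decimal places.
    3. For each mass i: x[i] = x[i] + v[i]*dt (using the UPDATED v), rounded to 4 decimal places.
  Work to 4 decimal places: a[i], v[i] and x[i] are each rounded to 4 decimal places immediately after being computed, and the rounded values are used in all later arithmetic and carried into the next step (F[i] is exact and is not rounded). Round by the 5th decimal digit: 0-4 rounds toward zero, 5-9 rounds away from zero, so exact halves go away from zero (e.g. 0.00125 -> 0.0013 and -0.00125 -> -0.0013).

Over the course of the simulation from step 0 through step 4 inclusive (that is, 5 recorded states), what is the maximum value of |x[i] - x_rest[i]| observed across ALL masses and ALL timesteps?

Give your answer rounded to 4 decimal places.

Answer: 1.3227

Derivation:
Step 0: x=[5.0000 7.0000 11.0000] v=[0.0000 2.0000 0.0000]
Step 1: x=[4.8125 7.6250 11.0000] v=[-0.7500 2.5000 0.0000]
Step 2: x=[4.5000 8.2852 11.0391] v=[-1.2500 2.6406 0.1563]
Step 3: x=[4.1428 8.8809 11.1561] v=[-1.4287 2.3828 0.4678]
Step 4: x=[3.8228 9.3227 11.3809] v=[-1.2799 1.7671 0.8990]
Max displacement = 1.3227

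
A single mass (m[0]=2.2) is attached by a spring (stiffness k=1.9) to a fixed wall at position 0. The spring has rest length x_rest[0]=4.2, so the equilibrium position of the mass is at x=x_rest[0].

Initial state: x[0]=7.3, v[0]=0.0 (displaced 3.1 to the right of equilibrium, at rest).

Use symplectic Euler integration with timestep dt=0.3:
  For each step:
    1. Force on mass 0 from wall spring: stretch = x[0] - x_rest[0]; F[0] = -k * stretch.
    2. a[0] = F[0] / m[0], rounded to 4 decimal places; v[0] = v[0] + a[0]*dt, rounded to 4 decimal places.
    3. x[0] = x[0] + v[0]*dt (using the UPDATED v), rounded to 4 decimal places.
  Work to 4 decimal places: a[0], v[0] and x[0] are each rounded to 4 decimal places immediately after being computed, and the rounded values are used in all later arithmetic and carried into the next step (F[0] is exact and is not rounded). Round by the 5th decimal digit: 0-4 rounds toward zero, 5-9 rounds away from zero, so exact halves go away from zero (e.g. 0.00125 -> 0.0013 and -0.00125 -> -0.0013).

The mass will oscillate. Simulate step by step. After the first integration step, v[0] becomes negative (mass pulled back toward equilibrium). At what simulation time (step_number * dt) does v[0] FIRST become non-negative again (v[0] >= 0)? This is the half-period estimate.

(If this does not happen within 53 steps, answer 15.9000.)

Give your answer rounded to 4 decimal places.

Answer: 3.6000

Derivation:
Step 0: x=[7.3000] v=[0.0000]
Step 1: x=[7.0590] v=[-0.8032]
Step 2: x=[6.5958] v=[-1.5439]
Step 3: x=[5.9464] v=[-2.1646]
Step 4: x=[5.1613] v=[-2.6171]
Step 5: x=[4.3014] v=[-2.8662]
Step 6: x=[3.4337] v=[-2.8925]
Step 7: x=[2.6255] v=[-2.6940]
Step 8: x=[1.9397] v=[-2.2861]
Step 9: x=[1.4296] v=[-1.7005]
Step 10: x=[1.1348] v=[-0.9827]
Step 11: x=[1.0783] v=[-0.1885]
Step 12: x=[1.2644] v=[0.6203]
First v>=0 after going negative at step 12, time=3.6000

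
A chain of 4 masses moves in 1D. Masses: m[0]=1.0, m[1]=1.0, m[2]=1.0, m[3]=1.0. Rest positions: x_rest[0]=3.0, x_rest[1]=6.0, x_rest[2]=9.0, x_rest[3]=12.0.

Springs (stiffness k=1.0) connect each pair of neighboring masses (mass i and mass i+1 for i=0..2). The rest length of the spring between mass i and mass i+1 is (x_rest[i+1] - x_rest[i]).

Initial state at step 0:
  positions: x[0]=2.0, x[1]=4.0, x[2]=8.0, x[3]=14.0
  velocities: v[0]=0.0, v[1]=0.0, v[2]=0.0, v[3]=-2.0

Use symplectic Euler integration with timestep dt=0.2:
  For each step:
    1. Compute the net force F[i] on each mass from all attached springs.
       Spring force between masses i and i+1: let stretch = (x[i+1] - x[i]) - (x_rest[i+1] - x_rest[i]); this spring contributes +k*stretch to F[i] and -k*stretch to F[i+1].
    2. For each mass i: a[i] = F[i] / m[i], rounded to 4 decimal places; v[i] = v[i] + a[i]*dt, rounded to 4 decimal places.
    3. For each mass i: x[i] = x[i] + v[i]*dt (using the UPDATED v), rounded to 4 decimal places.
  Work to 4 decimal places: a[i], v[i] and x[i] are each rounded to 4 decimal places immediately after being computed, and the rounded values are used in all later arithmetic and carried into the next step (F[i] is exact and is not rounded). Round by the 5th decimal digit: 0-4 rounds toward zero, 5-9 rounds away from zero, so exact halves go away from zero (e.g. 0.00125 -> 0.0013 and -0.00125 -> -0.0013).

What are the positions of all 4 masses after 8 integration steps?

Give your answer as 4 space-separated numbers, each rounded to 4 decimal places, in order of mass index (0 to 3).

Answer: 1.3958 5.8639 8.5889 8.9513

Derivation:
Step 0: x=[2.0000 4.0000 8.0000 14.0000] v=[0.0000 0.0000 0.0000 -2.0000]
Step 1: x=[1.9600 4.0800 8.0800 13.4800] v=[-0.2000 0.4000 0.4000 -2.6000]
Step 2: x=[1.8848 4.2352 8.2160 12.8640] v=[-0.3760 0.7760 0.6800 -3.0800]
Step 3: x=[1.7836 4.4556 8.3787 12.1821] v=[-0.5059 1.1021 0.8134 -3.4096]
Step 4: x=[1.6693 4.7261 8.5366 11.4680] v=[-0.5715 1.3523 0.7895 -3.5703]
Step 5: x=[1.5573 5.0267 8.6593 10.7567] v=[-0.5601 1.5030 0.6137 -3.5566]
Step 6: x=[1.4641 5.3338 8.7206 10.0815] v=[-0.4662 1.5356 0.3067 -3.3761]
Step 7: x=[1.4056 5.6216 8.7009 9.4718] v=[-0.2923 1.4390 -0.0985 -3.0483]
Step 8: x=[1.3958 5.8639 8.5889 8.9513] v=[-0.0491 1.2117 -0.5602 -2.6025]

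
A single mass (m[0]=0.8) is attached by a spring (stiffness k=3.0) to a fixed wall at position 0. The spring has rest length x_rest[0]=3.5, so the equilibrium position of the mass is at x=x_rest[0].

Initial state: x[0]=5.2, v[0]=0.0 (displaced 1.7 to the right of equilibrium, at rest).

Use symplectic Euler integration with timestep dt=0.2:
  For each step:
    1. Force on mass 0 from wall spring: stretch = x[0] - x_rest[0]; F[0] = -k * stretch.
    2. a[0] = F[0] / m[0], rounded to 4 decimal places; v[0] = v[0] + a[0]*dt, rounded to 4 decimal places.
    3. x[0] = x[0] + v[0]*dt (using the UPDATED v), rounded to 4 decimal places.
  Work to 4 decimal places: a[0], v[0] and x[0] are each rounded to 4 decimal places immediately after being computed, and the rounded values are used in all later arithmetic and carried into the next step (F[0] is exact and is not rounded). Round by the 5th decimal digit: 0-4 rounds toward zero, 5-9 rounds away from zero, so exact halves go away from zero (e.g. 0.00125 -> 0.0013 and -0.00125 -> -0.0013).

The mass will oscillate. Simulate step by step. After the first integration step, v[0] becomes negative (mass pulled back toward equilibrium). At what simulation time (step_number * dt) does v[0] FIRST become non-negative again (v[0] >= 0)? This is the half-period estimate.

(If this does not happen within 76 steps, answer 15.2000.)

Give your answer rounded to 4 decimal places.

Step 0: x=[5.2000] v=[0.0000]
Step 1: x=[4.9450] v=[-1.2750]
Step 2: x=[4.4732] v=[-2.3588]
Step 3: x=[3.8555] v=[-3.0887]
Step 4: x=[3.1844] v=[-3.3553]
Step 5: x=[2.5607] v=[-3.1186]
Step 6: x=[2.0779] v=[-2.4141]
Step 7: x=[1.8084] v=[-1.3475]
Step 8: x=[1.7926] v=[-0.0788]
Step 9: x=[2.0330] v=[1.2018]
First v>=0 after going negative at step 9, time=1.8000

Answer: 1.8000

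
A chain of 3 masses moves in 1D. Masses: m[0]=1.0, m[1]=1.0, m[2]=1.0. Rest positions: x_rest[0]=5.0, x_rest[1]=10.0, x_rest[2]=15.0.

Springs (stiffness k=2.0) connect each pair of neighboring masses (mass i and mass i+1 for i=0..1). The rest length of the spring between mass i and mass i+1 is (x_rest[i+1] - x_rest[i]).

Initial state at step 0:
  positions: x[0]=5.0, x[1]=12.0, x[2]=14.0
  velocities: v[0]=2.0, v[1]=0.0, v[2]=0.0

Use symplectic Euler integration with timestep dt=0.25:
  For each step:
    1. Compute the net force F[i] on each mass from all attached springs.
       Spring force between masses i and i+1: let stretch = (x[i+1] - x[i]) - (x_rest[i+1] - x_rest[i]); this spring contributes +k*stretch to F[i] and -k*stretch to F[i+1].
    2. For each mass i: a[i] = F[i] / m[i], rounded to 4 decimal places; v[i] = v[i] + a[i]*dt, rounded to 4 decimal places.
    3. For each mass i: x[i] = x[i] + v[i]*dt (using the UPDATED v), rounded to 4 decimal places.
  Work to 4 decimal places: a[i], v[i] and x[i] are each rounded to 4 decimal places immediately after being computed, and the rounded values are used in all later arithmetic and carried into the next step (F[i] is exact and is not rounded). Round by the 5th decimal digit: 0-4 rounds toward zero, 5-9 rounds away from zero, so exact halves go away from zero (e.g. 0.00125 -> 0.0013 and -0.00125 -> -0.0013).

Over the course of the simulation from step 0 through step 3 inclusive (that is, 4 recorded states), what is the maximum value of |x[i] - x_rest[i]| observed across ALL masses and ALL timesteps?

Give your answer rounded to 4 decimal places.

Answer: 2.2617

Derivation:
Step 0: x=[5.0000 12.0000 14.0000] v=[2.0000 0.0000 0.0000]
Step 1: x=[5.7500 11.3750 14.3750] v=[3.0000 -2.5000 1.5000]
Step 2: x=[6.5781 10.4219 15.0000] v=[3.3125 -3.8125 2.5000]
Step 3: x=[7.2617 9.5606 15.6778] v=[2.7344 -3.4454 2.7110]
Max displacement = 2.2617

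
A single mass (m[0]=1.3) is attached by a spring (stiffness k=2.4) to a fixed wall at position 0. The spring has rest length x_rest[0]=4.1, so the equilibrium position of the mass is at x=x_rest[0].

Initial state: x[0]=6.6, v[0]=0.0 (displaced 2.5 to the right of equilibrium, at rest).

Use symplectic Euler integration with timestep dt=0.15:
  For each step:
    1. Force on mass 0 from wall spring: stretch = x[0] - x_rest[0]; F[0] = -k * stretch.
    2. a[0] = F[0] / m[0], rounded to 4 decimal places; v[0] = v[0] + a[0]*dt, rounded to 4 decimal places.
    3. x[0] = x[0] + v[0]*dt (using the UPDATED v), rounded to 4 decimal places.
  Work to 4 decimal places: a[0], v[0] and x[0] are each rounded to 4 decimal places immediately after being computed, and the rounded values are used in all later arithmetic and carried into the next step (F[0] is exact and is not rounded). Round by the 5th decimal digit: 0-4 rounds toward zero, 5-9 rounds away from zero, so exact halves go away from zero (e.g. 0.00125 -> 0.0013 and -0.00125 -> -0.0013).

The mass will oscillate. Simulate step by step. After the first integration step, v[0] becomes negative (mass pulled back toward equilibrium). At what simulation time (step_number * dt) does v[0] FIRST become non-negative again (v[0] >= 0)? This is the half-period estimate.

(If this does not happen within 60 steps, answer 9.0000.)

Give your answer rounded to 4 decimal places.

Step 0: x=[6.6000] v=[0.0000]
Step 1: x=[6.4962] v=[-0.6923]
Step 2: x=[6.2928] v=[-1.3559]
Step 3: x=[5.9983] v=[-1.9631]
Step 4: x=[5.6250] v=[-2.4888]
Step 5: x=[5.1883] v=[-2.9111]
Step 6: x=[4.7064] v=[-3.2125]
Step 7: x=[4.1993] v=[-3.3804]
Step 8: x=[3.6881] v=[-3.4079]
Step 9: x=[3.1940] v=[-3.2938]
Step 10: x=[2.7376] v=[-3.0429]
Step 11: x=[2.3378] v=[-2.6656]
Step 12: x=[2.0112] v=[-2.1776]
Step 13: x=[1.7713] v=[-1.5992]
Step 14: x=[1.6282] v=[-0.9543]
Step 15: x=[1.5877] v=[-0.2698]
Step 16: x=[1.6516] v=[0.4259]
First v>=0 after going negative at step 16, time=2.4000

Answer: 2.4000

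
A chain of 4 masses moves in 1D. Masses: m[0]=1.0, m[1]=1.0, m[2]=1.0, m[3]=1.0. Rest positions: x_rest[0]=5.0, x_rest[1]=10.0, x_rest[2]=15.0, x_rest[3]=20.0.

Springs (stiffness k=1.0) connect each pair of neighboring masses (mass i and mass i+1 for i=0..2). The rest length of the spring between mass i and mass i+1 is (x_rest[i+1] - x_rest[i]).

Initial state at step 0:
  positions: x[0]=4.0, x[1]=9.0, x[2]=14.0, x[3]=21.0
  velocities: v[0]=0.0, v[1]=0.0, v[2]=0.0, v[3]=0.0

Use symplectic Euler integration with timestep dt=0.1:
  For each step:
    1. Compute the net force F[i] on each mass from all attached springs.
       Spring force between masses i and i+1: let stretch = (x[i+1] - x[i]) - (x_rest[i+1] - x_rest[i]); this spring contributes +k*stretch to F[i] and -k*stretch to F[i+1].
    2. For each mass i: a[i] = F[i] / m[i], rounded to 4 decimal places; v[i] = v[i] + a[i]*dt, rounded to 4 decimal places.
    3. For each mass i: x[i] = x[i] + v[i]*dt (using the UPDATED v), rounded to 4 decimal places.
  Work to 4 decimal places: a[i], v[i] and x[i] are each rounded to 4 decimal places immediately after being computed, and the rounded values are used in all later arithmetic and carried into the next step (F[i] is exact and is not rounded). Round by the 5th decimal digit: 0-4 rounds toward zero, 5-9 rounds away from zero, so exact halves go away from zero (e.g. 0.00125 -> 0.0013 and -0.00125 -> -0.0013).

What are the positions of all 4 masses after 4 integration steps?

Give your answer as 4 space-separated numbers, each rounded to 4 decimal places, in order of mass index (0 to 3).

Step 0: x=[4.0000 9.0000 14.0000 21.0000] v=[0.0000 0.0000 0.0000 0.0000]
Step 1: x=[4.0000 9.0000 14.0200 20.9800] v=[0.0000 0.0000 0.2000 -0.2000]
Step 2: x=[4.0000 9.0002 14.0594 20.9404] v=[0.0000 0.0020 0.3940 -0.3960]
Step 3: x=[4.0000 9.0010 14.1170 20.8820] v=[0.0000 0.0079 0.5762 -0.5841]
Step 4: x=[4.0000 9.0029 14.1911 20.8059] v=[0.0001 0.0194 0.7411 -0.7606]

Answer: 4.0000 9.0029 14.1911 20.8059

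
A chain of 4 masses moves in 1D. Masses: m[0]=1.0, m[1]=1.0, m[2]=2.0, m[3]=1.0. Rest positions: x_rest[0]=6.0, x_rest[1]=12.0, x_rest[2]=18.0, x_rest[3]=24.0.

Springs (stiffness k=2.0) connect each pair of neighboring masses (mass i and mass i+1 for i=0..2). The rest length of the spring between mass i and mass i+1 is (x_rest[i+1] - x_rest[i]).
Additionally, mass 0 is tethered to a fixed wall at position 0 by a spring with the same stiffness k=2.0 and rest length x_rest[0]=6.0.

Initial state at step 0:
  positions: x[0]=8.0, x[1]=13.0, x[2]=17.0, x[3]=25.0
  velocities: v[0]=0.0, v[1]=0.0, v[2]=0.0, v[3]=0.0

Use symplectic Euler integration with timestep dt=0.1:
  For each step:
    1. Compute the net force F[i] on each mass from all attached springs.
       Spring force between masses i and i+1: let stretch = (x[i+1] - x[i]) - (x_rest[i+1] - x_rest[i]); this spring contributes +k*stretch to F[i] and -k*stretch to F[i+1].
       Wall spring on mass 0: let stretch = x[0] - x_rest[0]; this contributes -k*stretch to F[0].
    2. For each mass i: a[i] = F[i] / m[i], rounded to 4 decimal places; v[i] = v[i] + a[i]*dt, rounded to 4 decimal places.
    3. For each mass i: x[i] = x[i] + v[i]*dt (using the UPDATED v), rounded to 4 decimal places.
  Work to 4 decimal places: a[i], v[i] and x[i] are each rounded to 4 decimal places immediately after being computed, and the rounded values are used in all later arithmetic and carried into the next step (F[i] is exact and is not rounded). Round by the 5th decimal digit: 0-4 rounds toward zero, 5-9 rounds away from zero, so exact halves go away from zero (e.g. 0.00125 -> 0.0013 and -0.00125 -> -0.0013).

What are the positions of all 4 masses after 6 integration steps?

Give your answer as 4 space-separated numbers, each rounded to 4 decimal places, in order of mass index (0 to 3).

Answer: 6.8741 12.6077 17.7460 24.2670

Derivation:
Step 0: x=[8.0000 13.0000 17.0000 25.0000] v=[0.0000 0.0000 0.0000 0.0000]
Step 1: x=[7.9400 12.9800 17.0400 24.9600] v=[-0.6000 -0.2000 0.4000 -0.4000]
Step 2: x=[7.8220 12.9404 17.1186 24.8816] v=[-1.1800 -0.3960 0.7860 -0.7840]
Step 3: x=[7.6499 12.8820 17.2331 24.7679] v=[-1.7207 -0.5840 1.1445 -1.1366]
Step 4: x=[7.4295 12.8060 17.3794 24.6235] v=[-2.2043 -0.7602 1.4629 -1.4436]
Step 5: x=[7.1680 12.7139 17.5524 24.4543] v=[-2.6149 -0.9208 1.7300 -1.6924]
Step 6: x=[6.8741 12.6077 17.7460 24.2670] v=[-2.9393 -1.0623 1.9363 -1.8728]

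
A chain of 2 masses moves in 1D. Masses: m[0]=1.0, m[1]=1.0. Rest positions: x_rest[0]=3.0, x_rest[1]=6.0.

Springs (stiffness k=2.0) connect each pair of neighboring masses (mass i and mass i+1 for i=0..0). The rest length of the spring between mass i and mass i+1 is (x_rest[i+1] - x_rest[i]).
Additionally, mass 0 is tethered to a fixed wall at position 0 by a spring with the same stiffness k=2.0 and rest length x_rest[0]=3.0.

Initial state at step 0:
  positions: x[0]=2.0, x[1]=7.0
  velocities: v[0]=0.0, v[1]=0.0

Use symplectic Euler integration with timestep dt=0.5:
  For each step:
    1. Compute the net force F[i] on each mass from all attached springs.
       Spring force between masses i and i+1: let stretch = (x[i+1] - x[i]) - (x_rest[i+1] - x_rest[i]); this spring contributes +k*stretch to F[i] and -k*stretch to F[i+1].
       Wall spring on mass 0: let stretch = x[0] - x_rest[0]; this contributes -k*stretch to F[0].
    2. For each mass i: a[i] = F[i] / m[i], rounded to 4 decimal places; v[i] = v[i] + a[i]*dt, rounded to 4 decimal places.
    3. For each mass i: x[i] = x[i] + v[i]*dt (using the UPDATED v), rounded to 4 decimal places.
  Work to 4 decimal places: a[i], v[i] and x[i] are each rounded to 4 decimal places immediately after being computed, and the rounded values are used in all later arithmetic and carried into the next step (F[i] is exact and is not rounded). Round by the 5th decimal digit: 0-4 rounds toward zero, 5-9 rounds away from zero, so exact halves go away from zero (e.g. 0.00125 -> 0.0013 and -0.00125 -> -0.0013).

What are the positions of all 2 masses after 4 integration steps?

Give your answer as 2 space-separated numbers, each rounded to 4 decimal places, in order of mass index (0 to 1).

Answer: 1.9375 6.5000

Derivation:
Step 0: x=[2.0000 7.0000] v=[0.0000 0.0000]
Step 1: x=[3.5000 6.0000] v=[3.0000 -2.0000]
Step 2: x=[4.5000 5.2500] v=[2.0000 -1.5000]
Step 3: x=[3.6250 5.6250] v=[-1.7500 0.7500]
Step 4: x=[1.9375 6.5000] v=[-3.3750 1.7500]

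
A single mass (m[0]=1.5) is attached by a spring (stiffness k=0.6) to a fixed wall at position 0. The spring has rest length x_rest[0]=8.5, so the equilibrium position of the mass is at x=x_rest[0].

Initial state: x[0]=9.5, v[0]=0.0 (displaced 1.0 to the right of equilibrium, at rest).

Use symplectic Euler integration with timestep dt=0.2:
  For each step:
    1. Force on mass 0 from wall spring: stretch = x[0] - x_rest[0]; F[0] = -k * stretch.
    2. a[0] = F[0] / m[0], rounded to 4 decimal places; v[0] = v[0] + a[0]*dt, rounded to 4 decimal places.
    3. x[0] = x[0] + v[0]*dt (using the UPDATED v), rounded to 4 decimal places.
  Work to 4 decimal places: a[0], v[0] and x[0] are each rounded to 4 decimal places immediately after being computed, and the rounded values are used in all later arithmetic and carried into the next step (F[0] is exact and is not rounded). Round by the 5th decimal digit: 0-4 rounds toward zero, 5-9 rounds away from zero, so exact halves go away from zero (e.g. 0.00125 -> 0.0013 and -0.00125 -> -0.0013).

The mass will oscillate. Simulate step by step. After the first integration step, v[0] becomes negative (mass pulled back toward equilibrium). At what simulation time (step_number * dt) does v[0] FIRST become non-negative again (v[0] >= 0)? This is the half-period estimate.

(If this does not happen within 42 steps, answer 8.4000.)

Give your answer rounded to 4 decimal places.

Step 0: x=[9.5000] v=[0.0000]
Step 1: x=[9.4840] v=[-0.0800]
Step 2: x=[9.4523] v=[-0.1587]
Step 3: x=[9.4053] v=[-0.2349]
Step 4: x=[9.3438] v=[-0.3073]
Step 5: x=[9.2688] v=[-0.3748]
Step 6: x=[9.1815] v=[-0.4363]
Step 7: x=[9.0833] v=[-0.4908]
Step 8: x=[8.9758] v=[-0.5375]
Step 9: x=[8.8607] v=[-0.5756]
Step 10: x=[8.7398] v=[-0.6045]
Step 11: x=[8.6151] v=[-0.6237]
Step 12: x=[8.4885] v=[-0.6329]
Step 13: x=[8.3621] v=[-0.6320]
Step 14: x=[8.2379] v=[-0.6210]
Step 15: x=[8.1179] v=[-0.6000]
Step 16: x=[8.0040] v=[-0.5694]
Step 17: x=[7.8981] v=[-0.5297]
Step 18: x=[7.8018] v=[-0.4815]
Step 19: x=[7.7167] v=[-0.4256]
Step 20: x=[7.6441] v=[-0.3629]
Step 21: x=[7.5852] v=[-0.2944]
Step 22: x=[7.5410] v=[-0.2212]
Step 23: x=[7.5121] v=[-0.1445]
Step 24: x=[7.4990] v=[-0.0655]
Step 25: x=[7.5019] v=[0.0146]
First v>=0 after going negative at step 25, time=5.0000

Answer: 5.0000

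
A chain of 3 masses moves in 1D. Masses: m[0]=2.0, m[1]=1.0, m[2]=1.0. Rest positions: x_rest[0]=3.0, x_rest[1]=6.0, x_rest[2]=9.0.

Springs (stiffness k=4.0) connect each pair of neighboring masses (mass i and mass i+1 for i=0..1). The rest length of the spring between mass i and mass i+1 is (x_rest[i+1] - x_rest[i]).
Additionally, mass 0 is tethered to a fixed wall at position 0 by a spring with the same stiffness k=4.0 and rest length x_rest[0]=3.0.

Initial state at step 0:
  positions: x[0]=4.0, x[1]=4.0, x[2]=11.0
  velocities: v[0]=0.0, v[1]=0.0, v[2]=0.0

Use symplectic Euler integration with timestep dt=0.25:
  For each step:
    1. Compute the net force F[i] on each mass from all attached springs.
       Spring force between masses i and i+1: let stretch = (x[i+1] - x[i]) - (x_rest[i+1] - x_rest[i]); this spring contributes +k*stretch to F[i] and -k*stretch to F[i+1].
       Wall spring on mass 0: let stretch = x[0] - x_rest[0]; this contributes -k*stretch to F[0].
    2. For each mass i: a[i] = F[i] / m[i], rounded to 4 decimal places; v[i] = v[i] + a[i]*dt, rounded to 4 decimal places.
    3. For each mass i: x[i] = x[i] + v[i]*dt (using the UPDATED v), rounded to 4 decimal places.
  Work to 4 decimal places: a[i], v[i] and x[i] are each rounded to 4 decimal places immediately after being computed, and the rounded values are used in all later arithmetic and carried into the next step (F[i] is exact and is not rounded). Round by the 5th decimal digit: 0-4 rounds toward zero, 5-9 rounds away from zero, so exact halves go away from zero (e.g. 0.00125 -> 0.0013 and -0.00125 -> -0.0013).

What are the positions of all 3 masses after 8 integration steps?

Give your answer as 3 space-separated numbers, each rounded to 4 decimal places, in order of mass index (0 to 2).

Step 0: x=[4.0000 4.0000 11.0000] v=[0.0000 0.0000 0.0000]
Step 1: x=[3.5000 5.7500 10.0000] v=[-2.0000 7.0000 -4.0000]
Step 2: x=[2.8438 8.0000 8.6875] v=[-2.6250 9.0000 -5.2500]
Step 3: x=[2.4766 9.1328 7.9531] v=[-1.4688 4.5313 -2.9375]
Step 4: x=[2.6319 8.3067 8.2637] v=[0.6210 -3.3046 1.2422]
Step 5: x=[3.1675 6.0511 9.3350] v=[2.1425 -9.0224 4.2852]
Step 6: x=[3.6677 3.8956 10.3353] v=[2.0006 -8.6221 4.0013]
Step 7: x=[3.7379 3.2930 10.4757] v=[0.2807 -2.4103 0.5616]
Step 8: x=[3.2852 4.5973 9.5704] v=[-1.8107 5.2173 -3.6211]

Answer: 3.2852 4.5973 9.5704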